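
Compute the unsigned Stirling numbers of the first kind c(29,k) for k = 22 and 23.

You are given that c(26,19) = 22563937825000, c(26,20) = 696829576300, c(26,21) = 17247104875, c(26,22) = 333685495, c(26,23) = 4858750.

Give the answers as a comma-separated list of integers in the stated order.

@27  (27,20):696829576300·26+22563937825000→40681506808800, (27,21):17247104875·26+696829576300→1145254303050, (27,22):333685495·26+17247104875→25922927745, (27,23):4858750·26+333685495→460012995
@28  (28,21):1145254303050·27+40681506808800→71603372991150, (28,22):25922927745·27+1145254303050→1845173352165, (28,23):460012995·27+25922927745→38343278610
@29  (29,22):1845173352165·28+71603372991150→123268226851770, (29,23):38343278610·28+1845173352165→2918785153245
Read c(29,22) = 123268226851770, c(29,23) = 2918785153245.

123268226851770, 2918785153245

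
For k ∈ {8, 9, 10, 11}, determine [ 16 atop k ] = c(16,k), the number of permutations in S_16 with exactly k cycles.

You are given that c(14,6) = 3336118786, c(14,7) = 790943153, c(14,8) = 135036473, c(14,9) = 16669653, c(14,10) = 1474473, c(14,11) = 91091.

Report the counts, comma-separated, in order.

@15  (15,7):790943153·14+3336118786→14409322928, (15,8):135036473·14+790943153→2681453775, (15,9):16669653·14+135036473→368411615, (15,10):1474473·14+16669653→37312275, (15,11):91091·14+1474473→2749747
@16  (16,8):2681453775·15+14409322928→54631129553, (16,9):368411615·15+2681453775→8207628000, (16,10):37312275·15+368411615→928095740, (16,11):2749747·15+37312275→78558480
Read c(16,8) = 54631129553, c(16,9) = 8207628000, c(16,10) = 928095740, c(16,11) = 78558480.

54631129553, 8207628000, 928095740, 78558480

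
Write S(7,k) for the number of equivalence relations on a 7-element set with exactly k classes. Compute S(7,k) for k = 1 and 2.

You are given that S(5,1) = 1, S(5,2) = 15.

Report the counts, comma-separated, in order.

1, 63

i=6: T(6,1)=0+1·1=1 | T(6,2)=1+2·15=31
i=7: T(7,1)=0+1·1=1 | T(7,2)=1+2·31=63
Read S(7,1) = 1, S(7,2) = 63.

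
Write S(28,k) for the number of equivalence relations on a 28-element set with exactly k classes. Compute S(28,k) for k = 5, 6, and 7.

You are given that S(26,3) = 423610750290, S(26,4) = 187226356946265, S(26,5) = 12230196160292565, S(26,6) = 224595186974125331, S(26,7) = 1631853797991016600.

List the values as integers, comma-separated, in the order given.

@27  (27,4):187226356946265·4+423610750290→749329038535350, (27,5):12230196160292565·5+187226356946265→61338207158409090, (27,6):224595186974125331·6+12230196160292565→1359801318005044551, (27,7):1631853797991016600·7+224595186974125331→11647571772911241531
@28  (28,5):61338207158409090·5+749329038535350→307440364830580800, (28,6):1359801318005044551·6+61338207158409090→8220146115188676396, (28,7):11647571772911241531·7+1359801318005044551→82892803728383735268
Read S(28,5) = 307440364830580800, S(28,6) = 8220146115188676396, S(28,7) = 82892803728383735268.

307440364830580800, 8220146115188676396, 82892803728383735268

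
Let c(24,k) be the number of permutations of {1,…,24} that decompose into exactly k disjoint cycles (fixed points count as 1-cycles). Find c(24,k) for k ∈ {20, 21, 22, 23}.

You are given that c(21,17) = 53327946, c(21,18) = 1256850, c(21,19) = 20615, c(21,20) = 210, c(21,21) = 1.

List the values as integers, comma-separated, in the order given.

i=22: T(22,18)=53327946+21·1256850=79721796 | T(22,19)=1256850+21·20615=1689765 | T(22,20)=20615+21·210=25025 | T(22,21)=210+21·1=231 | T(22,22)=1+21·0=1
i=23: T(23,19)=79721796+22·1689765=116896626 | T(23,20)=1689765+22·25025=2240315 | T(23,21)=25025+22·231=30107 | T(23,22)=231+22·1=253 | T(23,23)=1+22·0=1
i=24: T(24,20)=116896626+23·2240315=168423871 | T(24,21)=2240315+23·30107=2932776 | T(24,22)=30107+23·253=35926 | T(24,23)=253+23·1=276
Read c(24,20) = 168423871, c(24,21) = 2932776, c(24,22) = 35926, c(24,23) = 276.

168423871, 2932776, 35926, 276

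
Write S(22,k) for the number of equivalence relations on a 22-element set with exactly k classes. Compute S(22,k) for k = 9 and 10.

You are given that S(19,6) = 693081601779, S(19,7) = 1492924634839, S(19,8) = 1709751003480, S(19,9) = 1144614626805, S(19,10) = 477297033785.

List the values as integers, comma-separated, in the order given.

@20  (20,7):1492924634839·7+693081601779→11143554045652, (20,8):1709751003480·8+1492924634839→15170932662679, (20,9):1144614626805·9+1709751003480→12011282644725, (20,10):477297033785·10+1144614626805→5917584964655
@21  (21,8):15170932662679·8+11143554045652→132511015347084, (21,9):12011282644725·9+15170932662679→123272476465204, (21,10):5917584964655·10+12011282644725→71187132291275
@22  (22,9):123272476465204·9+132511015347084→1241963303533920, (22,10):71187132291275·10+123272476465204→835143799377954
Read S(22,9) = 1241963303533920, S(22,10) = 835143799377954.

1241963303533920, 835143799377954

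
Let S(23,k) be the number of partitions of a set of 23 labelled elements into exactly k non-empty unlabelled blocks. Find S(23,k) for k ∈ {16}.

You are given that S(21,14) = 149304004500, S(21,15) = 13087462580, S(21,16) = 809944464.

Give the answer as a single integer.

[22] T[22,15]:15*13087462580+149304004500=345615943200 · T[22,16]:16*809944464+13087462580=26046574004
[23] T[23,16]:16*26046574004+345615943200=762361127264
Read S(23,16) = 762361127264.

762361127264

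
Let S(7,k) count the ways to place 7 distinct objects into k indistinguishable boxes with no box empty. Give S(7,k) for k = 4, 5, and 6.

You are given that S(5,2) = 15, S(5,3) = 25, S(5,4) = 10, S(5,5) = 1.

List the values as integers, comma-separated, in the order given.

350, 140, 21

row 6: T[6][3]=3·25+15=90  T[6][4]=4·10+25=65  T[6][5]=5·1+10=15  T[6][6]=6·0+1=1
row 7: T[7][4]=4·65+90=350  T[7][5]=5·15+65=140  T[7][6]=6·1+15=21
Read S(7,4) = 350, S(7,5) = 140, S(7,6) = 21.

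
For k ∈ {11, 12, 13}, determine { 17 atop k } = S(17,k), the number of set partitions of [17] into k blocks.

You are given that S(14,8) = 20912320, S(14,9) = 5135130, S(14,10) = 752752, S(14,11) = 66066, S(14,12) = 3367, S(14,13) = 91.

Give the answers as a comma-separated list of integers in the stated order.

512060978, 62022324, 4910178

[15] T[15,9]:9*5135130+20912320=67128490 · T[15,10]:10*752752+5135130=12662650 · T[15,11]:11*66066+752752=1479478 · T[15,12]:12*3367+66066=106470 · T[15,13]:13*91+3367=4550
[16] T[16,10]:10*12662650+67128490=193754990 · T[16,11]:11*1479478+12662650=28936908 · T[16,12]:12*106470+1479478=2757118 · T[16,13]:13*4550+106470=165620
[17] T[17,11]:11*28936908+193754990=512060978 · T[17,12]:12*2757118+28936908=62022324 · T[17,13]:13*165620+2757118=4910178
Read S(17,11) = 512060978, S(17,12) = 62022324, S(17,13) = 4910178.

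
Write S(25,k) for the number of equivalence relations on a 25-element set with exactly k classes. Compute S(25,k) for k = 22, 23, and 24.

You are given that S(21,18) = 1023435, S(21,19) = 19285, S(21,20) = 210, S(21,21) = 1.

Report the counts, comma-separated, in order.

i=22: T(22,19)=1023435+19·19285=1389850 | T(22,20)=19285+20·210=23485 | T(22,21)=210+21·1=231 | T(22,22)=1+22·0=1
i=23: T(23,20)=1389850+20·23485=1859550 | T(23,21)=23485+21·231=28336 | T(23,22)=231+22·1=253 | T(23,23)=1+23·0=1
i=24: T(24,21)=1859550+21·28336=2454606 | T(24,22)=28336+22·253=33902 | T(24,23)=253+23·1=276 | T(24,24)=1+24·0=1
i=25: T(25,22)=2454606+22·33902=3200450 | T(25,23)=33902+23·276=40250 | T(25,24)=276+24·1=300
Read S(25,22) = 3200450, S(25,23) = 40250, S(25,24) = 300.

3200450, 40250, 300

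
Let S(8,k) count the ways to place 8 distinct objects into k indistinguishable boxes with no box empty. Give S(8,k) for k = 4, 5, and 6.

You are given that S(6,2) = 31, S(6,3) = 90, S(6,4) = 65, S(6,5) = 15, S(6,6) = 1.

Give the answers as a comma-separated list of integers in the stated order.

r7: T_7,3=3×90+31=301; T_7,4=4×65+90=350; T_7,5=5×15+65=140; T_7,6=6×1+15=21
r8: T_8,4=4×350+301=1701; T_8,5=5×140+350=1050; T_8,6=6×21+140=266
Read S(8,4) = 1701, S(8,5) = 1050, S(8,6) = 266.

1701, 1050, 266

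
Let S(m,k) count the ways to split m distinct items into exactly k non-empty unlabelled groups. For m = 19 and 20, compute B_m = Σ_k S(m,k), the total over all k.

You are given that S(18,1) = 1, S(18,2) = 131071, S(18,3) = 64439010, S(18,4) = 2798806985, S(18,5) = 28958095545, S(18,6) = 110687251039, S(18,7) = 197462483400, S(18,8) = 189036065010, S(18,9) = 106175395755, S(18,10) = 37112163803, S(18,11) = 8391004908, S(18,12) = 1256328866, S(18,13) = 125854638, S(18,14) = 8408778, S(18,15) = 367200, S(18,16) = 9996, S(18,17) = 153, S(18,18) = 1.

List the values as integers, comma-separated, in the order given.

5832742205057, 51724158235372

row 19: T[19][1]=1·1+0=1  T[19][2]=2·131071+1=262143  T[19][3]=3·64439010+131071=193448101  T[19][4]=4·2798806985+64439010=11259666950  T[19][5]=5·28958095545+2798806985=147589284710  T[19][6]=6·110687251039+28958095545=693081601779  T[19][7]=7·197462483400+110687251039=1492924634839  T[19][8]=8·189036065010+197462483400=1709751003480  T[19][9]=9·106175395755+189036065010=1144614626805  T[19][10]=10·37112163803+106175395755=477297033785  T[19][11]=11·8391004908+37112163803=129413217791  T[19][12]=12·1256328866+8391004908=23466951300  T[19][13]=13·125854638+1256328866=2892439160  T[19][14]=14·8408778+125854638=243577530  T[19][15]=15·367200+8408778=13916778  T[19][16]=16·9996+367200=527136  T[19][17]=17·153+9996=12597  T[19][18]=18·1+153=171  T[19][19]=19·0+1=1
row 20: T[20][1]=1·1+0=1  T[20][2]=2·262143+1=524287  T[20][3]=3·193448101+262143=580606446  T[20][4]=4·11259666950+193448101=45232115901  T[20][5]=5·147589284710+11259666950=749206090500  T[20][6]=6·693081601779+147589284710=4306078895384  T[20][7]=7·1492924634839+693081601779=11143554045652  T[20][8]=8·1709751003480+1492924634839=15170932662679  T[20][9]=9·1144614626805+1709751003480=12011282644725  T[20][10]=10·477297033785+1144614626805=5917584964655  T[20][11]=11·129413217791+477297033785=1900842429486  T[20][12]=12·23466951300+129413217791=411016633391  T[20][13]=13·2892439160+23466951300=61068660380  T[20][14]=14·243577530+2892439160=6302524580  T[20][15]=15·13916778+243577530=452329200  T[20][16]=16·527136+13916778=22350954  T[20][17]=17·12597+527136=741285  T[20][18]=18·171+12597=15675  T[20][19]=19·1+171=190  T[20][20]=20·0+1=1
B_19 = ΣS(19,k) = 1+262143+193448101+11259666950+147589284710+693081601779+1492924634839+1709751003480+1144614626805+477297033785+129413217791+23466951300+2892439160+243577530+13916778+527136+12597+171+1 = 5832742205057
B_20 = ΣS(20,k) = 1+524287+580606446+45232115901+749206090500+4306078895384+11143554045652+15170932662679+12011282644725+5917584964655+1900842429486+411016633391+61068660380+6302524580+452329200+22350954+741285+15675+190+1 = 51724158235372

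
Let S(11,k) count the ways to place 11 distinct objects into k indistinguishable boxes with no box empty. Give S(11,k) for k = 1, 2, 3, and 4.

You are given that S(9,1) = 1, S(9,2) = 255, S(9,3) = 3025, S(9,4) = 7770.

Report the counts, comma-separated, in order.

1, 1023, 28501, 145750

[10] T[10,1]:1*1+0=1 · T[10,2]:2*255+1=511 · T[10,3]:3*3025+255=9330 · T[10,4]:4*7770+3025=34105
[11] T[11,1]:1*1+0=1 · T[11,2]:2*511+1=1023 · T[11,3]:3*9330+511=28501 · T[11,4]:4*34105+9330=145750
Read S(11,1) = 1, S(11,2) = 1023, S(11,3) = 28501, S(11,4) = 145750.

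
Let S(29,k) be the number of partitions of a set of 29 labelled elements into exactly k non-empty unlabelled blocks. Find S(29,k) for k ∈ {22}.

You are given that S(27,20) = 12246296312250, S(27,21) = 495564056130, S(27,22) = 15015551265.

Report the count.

[28] T[28,21]:21*495564056130+12246296312250=22653141490980 · T[28,22]:22*15015551265+495564056130=825906183960
[29] T[29,22]:22*825906183960+22653141490980=40823077538100
Read S(29,22) = 40823077538100.

40823077538100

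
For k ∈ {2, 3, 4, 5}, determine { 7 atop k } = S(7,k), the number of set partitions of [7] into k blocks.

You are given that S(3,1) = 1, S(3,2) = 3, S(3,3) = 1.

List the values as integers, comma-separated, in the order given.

63, 301, 350, 140

r4: T_4,1=1×1+0=1; T_4,2=2×3+1=7; T_4,3=3×1+3=6; T_4,4=4×0+1=1
r5: T_5,1=1×1+0=1; T_5,2=2×7+1=15; T_5,3=3×6+7=25; T_5,4=4×1+6=10; T_5,5=5×0+1=1
r6: T_6,1=1×1+0=1; T_6,2=2×15+1=31; T_6,3=3×25+15=90; T_6,4=4×10+25=65; T_6,5=5×1+10=15
r7: T_7,2=2×31+1=63; T_7,3=3×90+31=301; T_7,4=4×65+90=350; T_7,5=5×15+65=140
Read S(7,2) = 63, S(7,3) = 301, S(7,4) = 350, S(7,5) = 140.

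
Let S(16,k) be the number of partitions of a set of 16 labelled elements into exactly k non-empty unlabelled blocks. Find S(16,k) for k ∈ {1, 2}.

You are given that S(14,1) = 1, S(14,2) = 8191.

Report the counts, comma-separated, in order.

1, 32767

r15: T_15,1=1×1+0=1; T_15,2=2×8191+1=16383
r16: T_16,1=1×1+0=1; T_16,2=2×16383+1=32767
Read S(16,1) = 1, S(16,2) = 32767.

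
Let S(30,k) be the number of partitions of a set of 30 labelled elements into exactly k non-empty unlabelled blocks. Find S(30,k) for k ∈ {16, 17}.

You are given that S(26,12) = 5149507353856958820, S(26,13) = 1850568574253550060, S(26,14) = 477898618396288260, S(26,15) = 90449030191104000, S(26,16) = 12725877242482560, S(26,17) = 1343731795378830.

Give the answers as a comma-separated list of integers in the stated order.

2940812098256837097720, 511605167806434372210

i=27: T(27,13)=5149507353856958820+13·1850568574253550060=29206898819153109600 | T(27,14)=1850568574253550060+14·477898618396288260=8541149231801585700 | T(27,15)=477898618396288260+15·90449030191104000=1834634071262848260 | T(27,16)=90449030191104000+16·12725877242482560=294063066070824960 | T(27,17)=12725877242482560+17·1343731795378830=35569317763922670
i=28: T(28,14)=29206898819153109600+14·8541149231801585700=148782988064375309400 | T(28,15)=8541149231801585700+15·1834634071262848260=36060660300744309600 | T(28,16)=1834634071262848260+16·294063066070824960=6539643128396047620 | T(28,17)=294063066070824960+17·35569317763922670=898741468057510350
i=29: T(29,15)=148782988064375309400+15·36060660300744309600=689692892575539953400 | T(29,16)=36060660300744309600+16·6539643128396047620=140694950355081071520 | T(29,17)=6539643128396047620+17·898741468057510350=21818248085373723570
i=30: T(30,16)=689692892575539953400+16·140694950355081071520=2940812098256837097720 | T(30,17)=140694950355081071520+17·21818248085373723570=511605167806434372210
Read S(30,16) = 2940812098256837097720, S(30,17) = 511605167806434372210.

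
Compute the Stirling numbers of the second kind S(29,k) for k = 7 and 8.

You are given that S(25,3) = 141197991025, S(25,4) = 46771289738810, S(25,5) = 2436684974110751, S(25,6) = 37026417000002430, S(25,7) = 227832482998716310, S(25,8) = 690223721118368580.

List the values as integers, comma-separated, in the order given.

i=26: T(26,4)=141197991025+4·46771289738810=187226356946265 | T(26,5)=46771289738810+5·2436684974110751=12230196160292565 | T(26,6)=2436684974110751+6·37026417000002430=224595186974125331 | T(26,7)=37026417000002430+7·227832482998716310=1631853797991016600 | T(26,8)=227832482998716310+8·690223721118368580=5749622251945664950
i=27: T(27,5)=187226356946265+5·12230196160292565=61338207158409090 | T(27,6)=12230196160292565+6·224595186974125331=1359801318005044551 | T(27,7)=224595186974125331+7·1631853797991016600=11647571772911241531 | T(27,8)=1631853797991016600+8·5749622251945664950=47628831813556336200
i=28: T(28,6)=61338207158409090+6·1359801318005044551=8220146115188676396 | T(28,7)=1359801318005044551+7·11647571772911241531=82892803728383735268 | T(28,8)=11647571772911241531+8·47628831813556336200=392678226281361931131
i=29: T(29,7)=8220146115188676396+7·82892803728383735268=588469772213874823272 | T(29,8)=82892803728383735268+8·392678226281361931131=3224318613979279184316
Read S(29,7) = 588469772213874823272, S(29,8) = 3224318613979279184316.

588469772213874823272, 3224318613979279184316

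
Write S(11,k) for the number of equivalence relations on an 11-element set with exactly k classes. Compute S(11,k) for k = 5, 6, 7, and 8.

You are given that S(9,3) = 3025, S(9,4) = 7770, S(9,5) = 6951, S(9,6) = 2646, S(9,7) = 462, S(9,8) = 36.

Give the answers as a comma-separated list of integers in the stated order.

246730, 179487, 63987, 11880

i=10: T(10,4)=3025+4·7770=34105 | T(10,5)=7770+5·6951=42525 | T(10,6)=6951+6·2646=22827 | T(10,7)=2646+7·462=5880 | T(10,8)=462+8·36=750
i=11: T(11,5)=34105+5·42525=246730 | T(11,6)=42525+6·22827=179487 | T(11,7)=22827+7·5880=63987 | T(11,8)=5880+8·750=11880
Read S(11,5) = 246730, S(11,6) = 179487, S(11,7) = 63987, S(11,8) = 11880.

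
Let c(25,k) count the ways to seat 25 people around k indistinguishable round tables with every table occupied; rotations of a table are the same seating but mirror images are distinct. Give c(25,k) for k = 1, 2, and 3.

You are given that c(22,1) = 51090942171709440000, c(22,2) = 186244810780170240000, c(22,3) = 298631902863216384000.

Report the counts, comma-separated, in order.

620448401733239439360000, 2342787216398718566400000, 3925495373278097719296000

i=23: T(23,1)=0+22·51090942171709440000=1124000727777607680000 | T(23,2)=51090942171709440000+22·186244810780170240000=4148476779335454720000 | T(23,3)=186244810780170240000+22·298631902863216384000=6756146673770930688000
i=24: T(24,1)=0+23·1124000727777607680000=25852016738884976640000 | T(24,2)=1124000727777607680000+23·4148476779335454720000=96538966652493066240000 | T(24,3)=4148476779335454720000+23·6756146673770930688000=159539850276066860544000
i=25: T(25,1)=0+24·25852016738884976640000=620448401733239439360000 | T(25,2)=25852016738884976640000+24·96538966652493066240000=2342787216398718566400000 | T(25,3)=96538966652493066240000+24·159539850276066860544000=3925495373278097719296000
Read c(25,1) = 620448401733239439360000, c(25,2) = 2342787216398718566400000, c(25,3) = 3925495373278097719296000.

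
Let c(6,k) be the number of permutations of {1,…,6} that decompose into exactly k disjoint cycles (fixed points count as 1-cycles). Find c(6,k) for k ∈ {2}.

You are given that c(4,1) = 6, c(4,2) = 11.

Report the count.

274

@5  (5,1):6·4+0→24, (5,2):11·4+6→50
@6  (6,2):50·5+24→274
Read c(6,2) = 274.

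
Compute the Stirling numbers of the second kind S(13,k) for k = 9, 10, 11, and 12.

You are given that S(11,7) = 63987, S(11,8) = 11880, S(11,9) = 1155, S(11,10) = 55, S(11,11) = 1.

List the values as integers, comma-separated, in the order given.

359502, 39325, 2431, 78

@12  (12,8):11880·8+63987→159027, (12,9):1155·9+11880→22275, (12,10):55·10+1155→1705, (12,11):1·11+55→66, (12,12):0·12+1→1
@13  (13,9):22275·9+159027→359502, (13,10):1705·10+22275→39325, (13,11):66·11+1705→2431, (13,12):1·12+66→78
Read S(13,9) = 359502, S(13,10) = 39325, S(13,11) = 2431, S(13,12) = 78.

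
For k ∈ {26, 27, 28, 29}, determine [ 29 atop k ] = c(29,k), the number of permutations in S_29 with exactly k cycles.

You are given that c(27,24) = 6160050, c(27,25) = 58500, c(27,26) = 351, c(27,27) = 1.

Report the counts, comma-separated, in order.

9642906, 78561, 406, 1

row 28: T[28][25]=27·58500+6160050=7739550  T[28][26]=27·351+58500=67977  T[28][27]=27·1+351=378  T[28][28]=27·0+1=1
row 29: T[29][26]=28·67977+7739550=9642906  T[29][27]=28·378+67977=78561  T[29][28]=28·1+378=406  T[29][29]=28·0+1=1
Read c(29,26) = 9642906, c(29,27) = 78561, c(29,28) = 406, c(29,29) = 1.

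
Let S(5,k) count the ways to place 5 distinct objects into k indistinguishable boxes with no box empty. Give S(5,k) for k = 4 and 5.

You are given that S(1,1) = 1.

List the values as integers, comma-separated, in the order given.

10, 1

i=2: T(2,1)=0+1·1=1 | T(2,2)=1+2·0=1
i=3: T(3,2)=1+2·1=3 | T(3,3)=1+3·0=1
i=4: T(4,3)=3+3·1=6 | T(4,4)=1+4·0=1
i=5: T(5,4)=6+4·1=10 | T(5,5)=1+5·0=1
Read S(5,4) = 10, S(5,5) = 1.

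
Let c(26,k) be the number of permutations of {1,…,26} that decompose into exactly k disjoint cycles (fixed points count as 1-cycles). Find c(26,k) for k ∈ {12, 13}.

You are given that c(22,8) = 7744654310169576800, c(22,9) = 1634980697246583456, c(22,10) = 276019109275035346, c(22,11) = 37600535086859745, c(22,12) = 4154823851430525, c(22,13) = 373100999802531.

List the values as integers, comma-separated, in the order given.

@23  (23,9):1634980697246583456·22+7744654310169576800→43714229649594412832, (23,10):276019109275035346·22+1634980697246583456→7707401101297361068, (23,11):37600535086859745·22+276019109275035346→1103230881185949736, (23,12):4154823851430525·22+37600535086859745→129006659818331295, (23,13):373100999802531·22+4154823851430525→12363045847086207
@24  (24,10):7707401101297361068·23+43714229649594412832→220984454979433717396, (24,11):1103230881185949736·23+7707401101297361068→33081711368574204996, (24,12):129006659818331295·23+1103230881185949736→4070384057007569521, (24,13):12363045847086207·23+129006659818331295→413356714301314056
@25  (25,11):33081711368574204996·24+220984454979433717396→1014945527825214637300, (25,12):4070384057007569521·24+33081711368574204996→130770928736755873500, (25,13):413356714301314056·24+4070384057007569521→13990945200239106865
@26  (26,12):130770928736755873500·25+1014945527825214637300→4284218746244111474800, (26,13):13990945200239106865·25+130770928736755873500→480544558742733545125
Read c(26,12) = 4284218746244111474800, c(26,13) = 480544558742733545125.

4284218746244111474800, 480544558742733545125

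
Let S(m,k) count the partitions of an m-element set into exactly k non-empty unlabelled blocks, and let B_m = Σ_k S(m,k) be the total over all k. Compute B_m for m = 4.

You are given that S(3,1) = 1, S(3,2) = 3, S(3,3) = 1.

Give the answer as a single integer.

i=4: T(4,1)=0+1·1=1 | T(4,2)=1+2·3=7 | T(4,3)=3+3·1=6 | T(4,4)=1+4·0=1
B_4 = ΣS(4,k) = 1+7+6+1 = 15

15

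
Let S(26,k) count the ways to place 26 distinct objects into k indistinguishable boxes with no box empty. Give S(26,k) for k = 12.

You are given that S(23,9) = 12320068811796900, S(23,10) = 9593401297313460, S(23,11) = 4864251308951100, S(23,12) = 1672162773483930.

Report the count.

5149507353856958820

row 24: T[24][10]=10·9593401297313460+12320068811796900=108254081784931500  T[24][11]=11·4864251308951100+9593401297313460=63100165695775560  T[24][12]=12·1672162773483930+4864251308951100=24930204590758260
row 25: T[25][11]=11·63100165695775560+108254081784931500=802355904438462660  T[25][12]=12·24930204590758260+63100165695775560=362262620784874680
row 26: T[26][12]=12·362262620784874680+802355904438462660=5149507353856958820
Read S(26,12) = 5149507353856958820.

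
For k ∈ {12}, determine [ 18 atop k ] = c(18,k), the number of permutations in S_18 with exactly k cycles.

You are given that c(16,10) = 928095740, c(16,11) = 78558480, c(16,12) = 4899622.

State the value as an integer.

4853222764

row 17: T[17][11]=16·78558480+928095740=2185031420  T[17][12]=16·4899622+78558480=156952432
row 18: T[18][12]=17·156952432+2185031420=4853222764
Read c(18,12) = 4853222764.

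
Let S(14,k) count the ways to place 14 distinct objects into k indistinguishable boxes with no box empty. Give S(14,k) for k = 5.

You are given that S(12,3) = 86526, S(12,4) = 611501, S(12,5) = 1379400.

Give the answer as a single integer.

row 13: T[13][4]=4·611501+86526=2532530  T[13][5]=5·1379400+611501=7508501
row 14: T[14][5]=5·7508501+2532530=40075035
Read S(14,5) = 40075035.

40075035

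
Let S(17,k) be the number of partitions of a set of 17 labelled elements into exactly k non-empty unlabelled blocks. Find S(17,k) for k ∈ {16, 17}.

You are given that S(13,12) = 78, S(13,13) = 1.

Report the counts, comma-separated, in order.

@14  (14,13):1·13+78→91, (14,14):0·14+1→1
@15  (15,14):1·14+91→105, (15,15):0·15+1→1
@16  (16,15):1·15+105→120, (16,16):0·16+1→1
@17  (17,16):1·16+120→136, (17,17):0·17+1→1
Read S(17,16) = 136, S(17,17) = 1.

136, 1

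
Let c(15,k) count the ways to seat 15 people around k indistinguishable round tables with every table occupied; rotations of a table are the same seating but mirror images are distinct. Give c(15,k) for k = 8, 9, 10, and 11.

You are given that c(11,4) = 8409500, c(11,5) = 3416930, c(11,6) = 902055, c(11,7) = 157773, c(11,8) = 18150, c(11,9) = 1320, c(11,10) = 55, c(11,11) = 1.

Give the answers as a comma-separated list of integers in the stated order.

2681453775, 368411615, 37312275, 2749747

[12] T[12,5]:11*3416930+8409500=45995730 · T[12,6]:11*902055+3416930=13339535 · T[12,7]:11*157773+902055=2637558 · T[12,8]:11*18150+157773=357423 · T[12,9]:11*1320+18150=32670 · T[12,10]:11*55+1320=1925 · T[12,11]:11*1+55=66
[13] T[13,6]:12*13339535+45995730=206070150 · T[13,7]:12*2637558+13339535=44990231 · T[13,8]:12*357423+2637558=6926634 · T[13,9]:12*32670+357423=749463 · T[13,10]:12*1925+32670=55770 · T[13,11]:12*66+1925=2717
[14] T[14,7]:13*44990231+206070150=790943153 · T[14,8]:13*6926634+44990231=135036473 · T[14,9]:13*749463+6926634=16669653 · T[14,10]:13*55770+749463=1474473 · T[14,11]:13*2717+55770=91091
[15] T[15,8]:14*135036473+790943153=2681453775 · T[15,9]:14*16669653+135036473=368411615 · T[15,10]:14*1474473+16669653=37312275 · T[15,11]:14*91091+1474473=2749747
Read c(15,8) = 2681453775, c(15,9) = 368411615, c(15,10) = 37312275, c(15,11) = 2749747.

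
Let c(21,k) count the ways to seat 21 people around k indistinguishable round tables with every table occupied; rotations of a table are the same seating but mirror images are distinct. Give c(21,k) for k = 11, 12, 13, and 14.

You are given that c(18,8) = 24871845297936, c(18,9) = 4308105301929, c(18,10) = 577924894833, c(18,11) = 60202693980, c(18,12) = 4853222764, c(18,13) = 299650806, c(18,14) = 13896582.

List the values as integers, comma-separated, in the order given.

row 19: T[19][9]=18·4308105301929+24871845297936=102417740732658  T[19][10]=18·577924894833+4308105301929=14710753408923  T[19][11]=18·60202693980+577924894833=1661573386473  T[19][12]=18·4853222764+60202693980=147560703732  T[19][13]=18·299650806+4853222764=10246937272  T[19][14]=18·13896582+299650806=549789282
row 20: T[20][10]=19·14710753408923+102417740732658=381922055502195  T[20][11]=19·1661573386473+14710753408923=46280647751910  T[20][12]=19·147560703732+1661573386473=4465226757381  T[20][13]=19·10246937272+147560703732=342252511900  T[20][14]=19·549789282+10246937272=20692933630
row 21: T[21][11]=20·46280647751910+381922055502195=1307535010540395  T[21][12]=20·4465226757381+46280647751910=135585182899530  T[21][13]=20·342252511900+4465226757381=11310276995381  T[21][14]=20·20692933630+342252511900=756111184500
Read c(21,11) = 1307535010540395, c(21,12) = 135585182899530, c(21,13) = 11310276995381, c(21,14) = 756111184500.

1307535010540395, 135585182899530, 11310276995381, 756111184500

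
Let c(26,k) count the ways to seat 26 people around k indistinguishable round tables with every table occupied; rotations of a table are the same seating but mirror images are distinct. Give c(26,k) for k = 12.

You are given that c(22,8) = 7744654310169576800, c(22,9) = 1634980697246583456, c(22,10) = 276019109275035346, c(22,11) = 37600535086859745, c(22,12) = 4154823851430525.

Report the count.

r23: T_23,9=22×1634980697246583456+7744654310169576800=43714229649594412832; T_23,10=22×276019109275035346+1634980697246583456=7707401101297361068; T_23,11=22×37600535086859745+276019109275035346=1103230881185949736; T_23,12=22×4154823851430525+37600535086859745=129006659818331295
r24: T_24,10=23×7707401101297361068+43714229649594412832=220984454979433717396; T_24,11=23×1103230881185949736+7707401101297361068=33081711368574204996; T_24,12=23×129006659818331295+1103230881185949736=4070384057007569521
r25: T_25,11=24×33081711368574204996+220984454979433717396=1014945527825214637300; T_25,12=24×4070384057007569521+33081711368574204996=130770928736755873500
r26: T_26,12=25×130770928736755873500+1014945527825214637300=4284218746244111474800
Read c(26,12) = 4284218746244111474800.

4284218746244111474800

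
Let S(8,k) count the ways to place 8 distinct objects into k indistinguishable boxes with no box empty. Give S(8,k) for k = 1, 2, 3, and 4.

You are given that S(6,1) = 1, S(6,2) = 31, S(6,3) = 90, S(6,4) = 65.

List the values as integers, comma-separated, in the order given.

i=7: T(7,1)=0+1·1=1 | T(7,2)=1+2·31=63 | T(7,3)=31+3·90=301 | T(7,4)=90+4·65=350
i=8: T(8,1)=0+1·1=1 | T(8,2)=1+2·63=127 | T(8,3)=63+3·301=966 | T(8,4)=301+4·350=1701
Read S(8,1) = 1, S(8,2) = 127, S(8,3) = 966, S(8,4) = 1701.

1, 127, 966, 1701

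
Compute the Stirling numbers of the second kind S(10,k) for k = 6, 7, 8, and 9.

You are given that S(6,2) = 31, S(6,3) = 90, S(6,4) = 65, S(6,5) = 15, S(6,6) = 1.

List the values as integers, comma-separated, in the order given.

@7  (7,3):90·3+31→301, (7,4):65·4+90→350, (7,5):15·5+65→140, (7,6):1·6+15→21, (7,7):0·7+1→1
@8  (8,4):350·4+301→1701, (8,5):140·5+350→1050, (8,6):21·6+140→266, (8,7):1·7+21→28, (8,8):0·8+1→1
@9  (9,5):1050·5+1701→6951, (9,6):266·6+1050→2646, (9,7):28·7+266→462, (9,8):1·8+28→36, (9,9):0·9+1→1
@10  (10,6):2646·6+6951→22827, (10,7):462·7+2646→5880, (10,8):36·8+462→750, (10,9):1·9+36→45
Read S(10,6) = 22827, S(10,7) = 5880, S(10,8) = 750, S(10,9) = 45.

22827, 5880, 750, 45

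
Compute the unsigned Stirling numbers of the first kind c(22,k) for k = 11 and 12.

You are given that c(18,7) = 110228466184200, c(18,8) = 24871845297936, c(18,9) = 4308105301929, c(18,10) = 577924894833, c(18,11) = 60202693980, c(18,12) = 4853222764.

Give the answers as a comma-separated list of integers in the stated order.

i=19: T(19,8)=110228466184200+18·24871845297936=557921681547048 | T(19,9)=24871845297936+18·4308105301929=102417740732658 | T(19,10)=4308105301929+18·577924894833=14710753408923 | T(19,11)=577924894833+18·60202693980=1661573386473 | T(19,12)=60202693980+18·4853222764=147560703732
i=20: T(20,9)=557921681547048+19·102417740732658=2503858755467550 | T(20,10)=102417740732658+19·14710753408923=381922055502195 | T(20,11)=14710753408923+19·1661573386473=46280647751910 | T(20,12)=1661573386473+19·147560703732=4465226757381
i=21: T(21,10)=2503858755467550+20·381922055502195=10142299865511450 | T(21,11)=381922055502195+20·46280647751910=1307535010540395 | T(21,12)=46280647751910+20·4465226757381=135585182899530
i=22: T(22,11)=10142299865511450+21·1307535010540395=37600535086859745 | T(22,12)=1307535010540395+21·135585182899530=4154823851430525
Read c(22,11) = 37600535086859745, c(22,12) = 4154823851430525.

37600535086859745, 4154823851430525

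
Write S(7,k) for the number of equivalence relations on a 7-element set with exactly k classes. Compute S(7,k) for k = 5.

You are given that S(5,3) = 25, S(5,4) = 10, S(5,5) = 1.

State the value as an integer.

row 6: T[6][4]=4·10+25=65  T[6][5]=5·1+10=15
row 7: T[7][5]=5·15+65=140
Read S(7,5) = 140.

140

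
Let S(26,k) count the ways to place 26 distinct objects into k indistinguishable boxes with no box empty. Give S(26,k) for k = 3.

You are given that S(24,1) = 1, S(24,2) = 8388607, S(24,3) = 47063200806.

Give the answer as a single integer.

r25: T_25,2=2×8388607+1=16777215; T_25,3=3×47063200806+8388607=141197991025
r26: T_26,3=3×141197991025+16777215=423610750290
Read S(26,3) = 423610750290.

423610750290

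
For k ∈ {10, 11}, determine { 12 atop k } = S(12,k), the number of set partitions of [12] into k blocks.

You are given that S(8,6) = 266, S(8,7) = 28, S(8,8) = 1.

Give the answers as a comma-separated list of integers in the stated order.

r9: T_9,7=7×28+266=462; T_9,8=8×1+28=36; T_9,9=9×0+1=1
r10: T_10,8=8×36+462=750; T_10,9=9×1+36=45; T_10,10=10×0+1=1
r11: T_11,9=9×45+750=1155; T_11,10=10×1+45=55; T_11,11=11×0+1=1
r12: T_12,10=10×55+1155=1705; T_12,11=11×1+55=66
Read S(12,10) = 1705, S(12,11) = 66.

1705, 66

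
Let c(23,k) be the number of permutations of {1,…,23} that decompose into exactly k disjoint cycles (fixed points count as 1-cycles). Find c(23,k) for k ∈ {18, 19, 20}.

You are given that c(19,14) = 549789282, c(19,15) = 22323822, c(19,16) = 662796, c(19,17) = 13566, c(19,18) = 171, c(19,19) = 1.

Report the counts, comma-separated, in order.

4546047198, 116896626, 2240315

row 20: T[20][15]=19·22323822+549789282=973941900  T[20][16]=19·662796+22323822=34916946  T[20][17]=19·13566+662796=920550  T[20][18]=19·171+13566=16815  T[20][19]=19·1+171=190  T[20][20]=19·0+1=1
row 21: T[21][16]=20·34916946+973941900=1672280820  T[21][17]=20·920550+34916946=53327946  T[21][18]=20·16815+920550=1256850  T[21][19]=20·190+16815=20615  T[21][20]=20·1+190=210
row 22: T[22][17]=21·53327946+1672280820=2792167686  T[22][18]=21·1256850+53327946=79721796  T[22][19]=21·20615+1256850=1689765  T[22][20]=21·210+20615=25025
row 23: T[23][18]=22·79721796+2792167686=4546047198  T[23][19]=22·1689765+79721796=116896626  T[23][20]=22·25025+1689765=2240315
Read c(23,18) = 4546047198, c(23,19) = 116896626, c(23,20) = 2240315.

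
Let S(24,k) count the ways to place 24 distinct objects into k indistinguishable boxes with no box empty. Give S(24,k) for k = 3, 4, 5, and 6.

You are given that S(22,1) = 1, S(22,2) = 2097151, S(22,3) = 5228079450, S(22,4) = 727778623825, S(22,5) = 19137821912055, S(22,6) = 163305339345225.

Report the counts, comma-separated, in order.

47063200806, 11681056634501, 485000783495250, 6090236036084530

@23  (23,2):2097151·2+1→4194303, (23,3):5228079450·3+2097151→15686335501, (23,4):727778623825·4+5228079450→2916342574750, (23,5):19137821912055·5+727778623825→96416888184100, (23,6):163305339345225·6+19137821912055→998969857983405
@24  (24,3):15686335501·3+4194303→47063200806, (24,4):2916342574750·4+15686335501→11681056634501, (24,5):96416888184100·5+2916342574750→485000783495250, (24,6):998969857983405·6+96416888184100→6090236036084530
Read S(24,3) = 47063200806, S(24,4) = 11681056634501, S(24,5) = 485000783495250, S(24,6) = 6090236036084530.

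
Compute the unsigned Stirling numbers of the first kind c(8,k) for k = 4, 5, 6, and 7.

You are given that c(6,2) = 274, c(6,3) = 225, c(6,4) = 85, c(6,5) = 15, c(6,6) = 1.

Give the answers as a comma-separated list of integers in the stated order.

6769, 1960, 322, 28

[7] T[7,3]:6*225+274=1624 · T[7,4]:6*85+225=735 · T[7,5]:6*15+85=175 · T[7,6]:6*1+15=21 · T[7,7]:6*0+1=1
[8] T[8,4]:7*735+1624=6769 · T[8,5]:7*175+735=1960 · T[8,6]:7*21+175=322 · T[8,7]:7*1+21=28
Read c(8,4) = 6769, c(8,5) = 1960, c(8,6) = 322, c(8,7) = 28.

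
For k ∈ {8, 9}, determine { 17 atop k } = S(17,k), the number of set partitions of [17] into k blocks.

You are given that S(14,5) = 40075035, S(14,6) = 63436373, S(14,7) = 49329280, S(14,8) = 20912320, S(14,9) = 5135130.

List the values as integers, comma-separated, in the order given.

20415995028, 9528822303

r15: T_15,6=6×63436373+40075035=420693273; T_15,7=7×49329280+63436373=408741333; T_15,8=8×20912320+49329280=216627840; T_15,9=9×5135130+20912320=67128490
r16: T_16,7=7×408741333+420693273=3281882604; T_16,8=8×216627840+408741333=2141764053; T_16,9=9×67128490+216627840=820784250
r17: T_17,8=8×2141764053+3281882604=20415995028; T_17,9=9×820784250+2141764053=9528822303
Read S(17,8) = 20415995028, S(17,9) = 9528822303.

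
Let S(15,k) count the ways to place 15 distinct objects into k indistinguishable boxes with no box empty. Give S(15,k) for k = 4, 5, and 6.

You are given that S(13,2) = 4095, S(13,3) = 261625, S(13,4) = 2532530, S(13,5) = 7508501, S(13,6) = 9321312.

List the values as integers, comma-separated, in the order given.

42355950, 210766920, 420693273

[14] T[14,3]:3*261625+4095=788970 · T[14,4]:4*2532530+261625=10391745 · T[14,5]:5*7508501+2532530=40075035 · T[14,6]:6*9321312+7508501=63436373
[15] T[15,4]:4*10391745+788970=42355950 · T[15,5]:5*40075035+10391745=210766920 · T[15,6]:6*63436373+40075035=420693273
Read S(15,4) = 42355950, S(15,5) = 210766920, S(15,6) = 420693273.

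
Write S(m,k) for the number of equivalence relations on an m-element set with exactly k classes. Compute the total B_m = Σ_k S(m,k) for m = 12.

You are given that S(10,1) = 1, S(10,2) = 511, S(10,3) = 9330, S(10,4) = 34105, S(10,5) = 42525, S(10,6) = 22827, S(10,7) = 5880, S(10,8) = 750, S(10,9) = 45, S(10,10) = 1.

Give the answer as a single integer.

row 11: T[11][1]=1·1+0=1  T[11][2]=2·511+1=1023  T[11][3]=3·9330+511=28501  T[11][4]=4·34105+9330=145750  T[11][5]=5·42525+34105=246730  T[11][6]=6·22827+42525=179487  T[11][7]=7·5880+22827=63987  T[11][8]=8·750+5880=11880  T[11][9]=9·45+750=1155  T[11][10]=10·1+45=55  T[11][11]=11·0+1=1
row 12: T[12][1]=1·1+0=1  T[12][2]=2·1023+1=2047  T[12][3]=3·28501+1023=86526  T[12][4]=4·145750+28501=611501  T[12][5]=5·246730+145750=1379400  T[12][6]=6·179487+246730=1323652  T[12][7]=7·63987+179487=627396  T[12][8]=8·11880+63987=159027  T[12][9]=9·1155+11880=22275  T[12][10]=10·55+1155=1705  T[12][11]=11·1+55=66  T[12][12]=12·0+1=1
B_12 = ΣS(12,k) = 1+2047+86526+611501+1379400+1323652+627396+159027+22275+1705+66+1 = 4213597

4213597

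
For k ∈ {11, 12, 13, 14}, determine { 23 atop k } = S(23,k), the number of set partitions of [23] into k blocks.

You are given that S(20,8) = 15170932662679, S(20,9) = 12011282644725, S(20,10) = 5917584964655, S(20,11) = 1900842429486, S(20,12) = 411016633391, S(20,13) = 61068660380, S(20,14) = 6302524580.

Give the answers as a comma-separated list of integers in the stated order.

[21] T[21,9]:9*12011282644725+15170932662679=123272476465204 · T[21,10]:10*5917584964655+12011282644725=71187132291275 · T[21,11]:11*1900842429486+5917584964655=26826851689001 · T[21,12]:12*411016633391+1900842429486=6833042030178 · T[21,13]:13*61068660380+411016633391=1204909218331 · T[21,14]:14*6302524580+61068660380=149304004500
[22] T[22,10]:10*71187132291275+123272476465204=835143799377954 · T[22,11]:11*26826851689001+71187132291275=366282500870286 · T[22,12]:12*6833042030178+26826851689001=108823356051137 · T[22,13]:13*1204909218331+6833042030178=22496861868481 · T[22,14]:14*149304004500+1204909218331=3295165281331
[23] T[23,11]:11*366282500870286+835143799377954=4864251308951100 · T[23,12]:12*108823356051137+366282500870286=1672162773483930 · T[23,13]:13*22496861868481+108823356051137=401282560341390 · T[23,14]:14*3295165281331+22496861868481=68629175807115
Read S(23,11) = 4864251308951100, S(23,12) = 1672162773483930, S(23,13) = 401282560341390, S(23,14) = 68629175807115.

4864251308951100, 1672162773483930, 401282560341390, 68629175807115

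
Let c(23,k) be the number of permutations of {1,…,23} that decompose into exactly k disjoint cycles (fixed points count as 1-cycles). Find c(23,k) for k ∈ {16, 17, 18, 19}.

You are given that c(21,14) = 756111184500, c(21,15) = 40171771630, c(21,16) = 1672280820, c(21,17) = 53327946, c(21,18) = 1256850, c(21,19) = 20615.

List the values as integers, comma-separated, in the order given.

[22] T[22,15]:21*40171771630+756111184500=1599718388730 · T[22,16]:21*1672280820+40171771630=75289668850 · T[22,17]:21*53327946+1672280820=2792167686 · T[22,18]:21*1256850+53327946=79721796 · T[22,19]:21*20615+1256850=1689765
[23] T[23,16]:22*75289668850+1599718388730=3256091103430 · T[23,17]:22*2792167686+75289668850=136717357942 · T[23,18]:22*79721796+2792167686=4546047198 · T[23,19]:22*1689765+79721796=116896626
Read c(23,16) = 3256091103430, c(23,17) = 136717357942, c(23,18) = 4546047198, c(23,19) = 116896626.

3256091103430, 136717357942, 4546047198, 116896626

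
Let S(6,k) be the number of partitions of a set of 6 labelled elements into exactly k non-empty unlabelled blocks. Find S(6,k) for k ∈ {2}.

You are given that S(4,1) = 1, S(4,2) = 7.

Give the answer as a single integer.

row 5: T[5][1]=1·1+0=1  T[5][2]=2·7+1=15
row 6: T[6][2]=2·15+1=31
Read S(6,2) = 31.

31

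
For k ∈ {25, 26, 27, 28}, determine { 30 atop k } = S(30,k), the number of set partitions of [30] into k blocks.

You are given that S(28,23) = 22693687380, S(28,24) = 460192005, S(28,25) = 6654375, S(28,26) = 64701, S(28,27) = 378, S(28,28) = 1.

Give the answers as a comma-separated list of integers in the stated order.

[29] T[29,24]:24*460192005+22693687380=33738295500 · T[29,25]:25*6654375+460192005=626551380 · T[29,26]:26*64701+6654375=8336601 · T[29,27]:27*378+64701=74907 · T[29,28]:28*1+378=406
[30] T[30,25]:25*626551380+33738295500=49402080000 · T[30,26]:26*8336601+626551380=843303006 · T[30,27]:27*74907+8336601=10359090 · T[30,28]:28*406+74907=86275
Read S(30,25) = 49402080000, S(30,26) = 843303006, S(30,27) = 10359090, S(30,28) = 86275.

49402080000, 843303006, 10359090, 86275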